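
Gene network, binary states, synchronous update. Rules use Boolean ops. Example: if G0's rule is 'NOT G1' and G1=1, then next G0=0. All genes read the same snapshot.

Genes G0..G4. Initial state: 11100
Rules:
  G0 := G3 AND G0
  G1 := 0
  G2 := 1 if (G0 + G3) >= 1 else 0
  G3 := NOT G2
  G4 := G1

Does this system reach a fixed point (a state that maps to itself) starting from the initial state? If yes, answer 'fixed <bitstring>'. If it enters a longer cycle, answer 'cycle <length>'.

Answer: cycle 4

Derivation:
Step 0: 11100
Step 1: G0=G3&G0=0&1=0 G1=0(const) G2=(1+0>=1)=1 G3=NOT G2=NOT 1=0 G4=G1=1 -> 00101
Step 2: G0=G3&G0=0&0=0 G1=0(const) G2=(0+0>=1)=0 G3=NOT G2=NOT 1=0 G4=G1=0 -> 00000
Step 3: G0=G3&G0=0&0=0 G1=0(const) G2=(0+0>=1)=0 G3=NOT G2=NOT 0=1 G4=G1=0 -> 00010
Step 4: G0=G3&G0=1&0=0 G1=0(const) G2=(0+1>=1)=1 G3=NOT G2=NOT 0=1 G4=G1=0 -> 00110
Step 5: G0=G3&G0=1&0=0 G1=0(const) G2=(0+1>=1)=1 G3=NOT G2=NOT 1=0 G4=G1=0 -> 00100
Step 6: G0=G3&G0=0&0=0 G1=0(const) G2=(0+0>=1)=0 G3=NOT G2=NOT 1=0 G4=G1=0 -> 00000
Cycle of length 4 starting at step 2 -> no fixed point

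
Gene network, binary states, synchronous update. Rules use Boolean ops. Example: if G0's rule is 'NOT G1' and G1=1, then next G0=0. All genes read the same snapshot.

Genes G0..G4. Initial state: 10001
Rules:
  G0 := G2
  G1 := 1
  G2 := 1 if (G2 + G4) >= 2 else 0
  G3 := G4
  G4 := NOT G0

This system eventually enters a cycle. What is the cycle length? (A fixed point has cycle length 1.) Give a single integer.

Step 0: 10001
Step 1: G0=G2=0 G1=1(const) G2=(0+1>=2)=0 G3=G4=1 G4=NOT G0=NOT 1=0 -> 01010
Step 2: G0=G2=0 G1=1(const) G2=(0+0>=2)=0 G3=G4=0 G4=NOT G0=NOT 0=1 -> 01001
Step 3: G0=G2=0 G1=1(const) G2=(0+1>=2)=0 G3=G4=1 G4=NOT G0=NOT 0=1 -> 01011
Step 4: G0=G2=0 G1=1(const) G2=(0+1>=2)=0 G3=G4=1 G4=NOT G0=NOT 0=1 -> 01011
State from step 4 equals state from step 3 -> cycle length 1

Answer: 1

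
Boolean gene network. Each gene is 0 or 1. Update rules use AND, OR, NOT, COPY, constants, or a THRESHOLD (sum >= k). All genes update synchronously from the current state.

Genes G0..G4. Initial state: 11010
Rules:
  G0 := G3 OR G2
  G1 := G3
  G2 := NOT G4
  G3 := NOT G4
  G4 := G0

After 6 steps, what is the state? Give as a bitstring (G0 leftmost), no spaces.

Step 1: G0=G3|G2=1|0=1 G1=G3=1 G2=NOT G4=NOT 0=1 G3=NOT G4=NOT 0=1 G4=G0=1 -> 11111
Step 2: G0=G3|G2=1|1=1 G1=G3=1 G2=NOT G4=NOT 1=0 G3=NOT G4=NOT 1=0 G4=G0=1 -> 11001
Step 3: G0=G3|G2=0|0=0 G1=G3=0 G2=NOT G4=NOT 1=0 G3=NOT G4=NOT 1=0 G4=G0=1 -> 00001
Step 4: G0=G3|G2=0|0=0 G1=G3=0 G2=NOT G4=NOT 1=0 G3=NOT G4=NOT 1=0 G4=G0=0 -> 00000
Step 5: G0=G3|G2=0|0=0 G1=G3=0 G2=NOT G4=NOT 0=1 G3=NOT G4=NOT 0=1 G4=G0=0 -> 00110
Step 6: G0=G3|G2=1|1=1 G1=G3=1 G2=NOT G4=NOT 0=1 G3=NOT G4=NOT 0=1 G4=G0=0 -> 11110

11110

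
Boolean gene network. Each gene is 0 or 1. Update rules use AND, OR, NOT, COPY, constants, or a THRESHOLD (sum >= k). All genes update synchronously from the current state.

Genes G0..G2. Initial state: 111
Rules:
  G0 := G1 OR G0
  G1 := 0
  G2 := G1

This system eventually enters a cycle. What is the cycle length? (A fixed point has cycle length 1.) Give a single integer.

Step 0: 111
Step 1: G0=G1|G0=1|1=1 G1=0(const) G2=G1=1 -> 101
Step 2: G0=G1|G0=0|1=1 G1=0(const) G2=G1=0 -> 100
Step 3: G0=G1|G0=0|1=1 G1=0(const) G2=G1=0 -> 100
State from step 3 equals state from step 2 -> cycle length 1

Answer: 1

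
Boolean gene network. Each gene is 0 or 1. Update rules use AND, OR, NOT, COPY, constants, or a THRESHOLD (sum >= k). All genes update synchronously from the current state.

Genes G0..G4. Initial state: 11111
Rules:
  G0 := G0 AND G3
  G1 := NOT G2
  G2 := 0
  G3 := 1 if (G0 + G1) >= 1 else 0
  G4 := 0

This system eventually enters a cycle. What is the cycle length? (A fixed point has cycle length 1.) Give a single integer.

Answer: 1

Derivation:
Step 0: 11111
Step 1: G0=G0&G3=1&1=1 G1=NOT G2=NOT 1=0 G2=0(const) G3=(1+1>=1)=1 G4=0(const) -> 10010
Step 2: G0=G0&G3=1&1=1 G1=NOT G2=NOT 0=1 G2=0(const) G3=(1+0>=1)=1 G4=0(const) -> 11010
Step 3: G0=G0&G3=1&1=1 G1=NOT G2=NOT 0=1 G2=0(const) G3=(1+1>=1)=1 G4=0(const) -> 11010
State from step 3 equals state from step 2 -> cycle length 1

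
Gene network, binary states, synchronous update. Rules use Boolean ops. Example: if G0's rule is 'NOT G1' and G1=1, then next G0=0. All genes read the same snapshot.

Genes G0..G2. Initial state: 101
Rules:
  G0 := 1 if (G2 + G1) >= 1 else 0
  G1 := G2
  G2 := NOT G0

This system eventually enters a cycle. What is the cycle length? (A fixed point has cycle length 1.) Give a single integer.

Answer: 5

Derivation:
Step 0: 101
Step 1: G0=(1+0>=1)=1 G1=G2=1 G2=NOT G0=NOT 1=0 -> 110
Step 2: G0=(0+1>=1)=1 G1=G2=0 G2=NOT G0=NOT 1=0 -> 100
Step 3: G0=(0+0>=1)=0 G1=G2=0 G2=NOT G0=NOT 1=0 -> 000
Step 4: G0=(0+0>=1)=0 G1=G2=0 G2=NOT G0=NOT 0=1 -> 001
Step 5: G0=(1+0>=1)=1 G1=G2=1 G2=NOT G0=NOT 0=1 -> 111
Step 6: G0=(1+1>=1)=1 G1=G2=1 G2=NOT G0=NOT 1=0 -> 110
State from step 6 equals state from step 1 -> cycle length 5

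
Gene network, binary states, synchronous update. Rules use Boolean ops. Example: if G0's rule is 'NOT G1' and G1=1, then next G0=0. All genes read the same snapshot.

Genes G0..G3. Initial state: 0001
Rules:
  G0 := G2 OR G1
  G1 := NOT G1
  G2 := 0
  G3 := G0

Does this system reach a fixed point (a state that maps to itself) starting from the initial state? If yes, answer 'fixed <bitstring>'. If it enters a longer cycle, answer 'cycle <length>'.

Step 0: 0001
Step 1: G0=G2|G1=0|0=0 G1=NOT G1=NOT 0=1 G2=0(const) G3=G0=0 -> 0100
Step 2: G0=G2|G1=0|1=1 G1=NOT G1=NOT 1=0 G2=0(const) G3=G0=0 -> 1000
Step 3: G0=G2|G1=0|0=0 G1=NOT G1=NOT 0=1 G2=0(const) G3=G0=1 -> 0101
Step 4: G0=G2|G1=0|1=1 G1=NOT G1=NOT 1=0 G2=0(const) G3=G0=0 -> 1000
Cycle of length 2 starting at step 2 -> no fixed point

Answer: cycle 2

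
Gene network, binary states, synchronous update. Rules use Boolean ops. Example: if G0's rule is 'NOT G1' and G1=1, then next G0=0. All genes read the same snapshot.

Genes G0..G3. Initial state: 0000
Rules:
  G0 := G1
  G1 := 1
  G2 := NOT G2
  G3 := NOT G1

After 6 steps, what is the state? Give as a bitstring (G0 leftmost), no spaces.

Step 1: G0=G1=0 G1=1(const) G2=NOT G2=NOT 0=1 G3=NOT G1=NOT 0=1 -> 0111
Step 2: G0=G1=1 G1=1(const) G2=NOT G2=NOT 1=0 G3=NOT G1=NOT 1=0 -> 1100
Step 3: G0=G1=1 G1=1(const) G2=NOT G2=NOT 0=1 G3=NOT G1=NOT 1=0 -> 1110
Step 4: G0=G1=1 G1=1(const) G2=NOT G2=NOT 1=0 G3=NOT G1=NOT 1=0 -> 1100
Step 5: G0=G1=1 G1=1(const) G2=NOT G2=NOT 0=1 G3=NOT G1=NOT 1=0 -> 1110
Step 6: G0=G1=1 G1=1(const) G2=NOT G2=NOT 1=0 G3=NOT G1=NOT 1=0 -> 1100

1100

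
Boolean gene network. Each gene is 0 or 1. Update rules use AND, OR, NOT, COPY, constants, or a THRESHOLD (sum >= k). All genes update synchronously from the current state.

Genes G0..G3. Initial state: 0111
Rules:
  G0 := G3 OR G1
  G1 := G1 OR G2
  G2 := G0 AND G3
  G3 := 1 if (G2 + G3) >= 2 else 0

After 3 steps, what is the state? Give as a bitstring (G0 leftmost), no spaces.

Step 1: G0=G3|G1=1|1=1 G1=G1|G2=1|1=1 G2=G0&G3=0&1=0 G3=(1+1>=2)=1 -> 1101
Step 2: G0=G3|G1=1|1=1 G1=G1|G2=1|0=1 G2=G0&G3=1&1=1 G3=(0+1>=2)=0 -> 1110
Step 3: G0=G3|G1=0|1=1 G1=G1|G2=1|1=1 G2=G0&G3=1&0=0 G3=(1+0>=2)=0 -> 1100

1100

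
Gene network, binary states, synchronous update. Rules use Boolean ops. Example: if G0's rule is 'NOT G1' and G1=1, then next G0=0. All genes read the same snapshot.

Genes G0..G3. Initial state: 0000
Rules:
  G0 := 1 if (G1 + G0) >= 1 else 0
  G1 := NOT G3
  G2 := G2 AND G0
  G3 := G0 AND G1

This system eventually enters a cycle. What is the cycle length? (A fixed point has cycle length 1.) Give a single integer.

Step 0: 0000
Step 1: G0=(0+0>=1)=0 G1=NOT G3=NOT 0=1 G2=G2&G0=0&0=0 G3=G0&G1=0&0=0 -> 0100
Step 2: G0=(1+0>=1)=1 G1=NOT G3=NOT 0=1 G2=G2&G0=0&0=0 G3=G0&G1=0&1=0 -> 1100
Step 3: G0=(1+1>=1)=1 G1=NOT G3=NOT 0=1 G2=G2&G0=0&1=0 G3=G0&G1=1&1=1 -> 1101
Step 4: G0=(1+1>=1)=1 G1=NOT G3=NOT 1=0 G2=G2&G0=0&1=0 G3=G0&G1=1&1=1 -> 1001
Step 5: G0=(0+1>=1)=1 G1=NOT G3=NOT 1=0 G2=G2&G0=0&1=0 G3=G0&G1=1&0=0 -> 1000
Step 6: G0=(0+1>=1)=1 G1=NOT G3=NOT 0=1 G2=G2&G0=0&1=0 G3=G0&G1=1&0=0 -> 1100
State from step 6 equals state from step 2 -> cycle length 4

Answer: 4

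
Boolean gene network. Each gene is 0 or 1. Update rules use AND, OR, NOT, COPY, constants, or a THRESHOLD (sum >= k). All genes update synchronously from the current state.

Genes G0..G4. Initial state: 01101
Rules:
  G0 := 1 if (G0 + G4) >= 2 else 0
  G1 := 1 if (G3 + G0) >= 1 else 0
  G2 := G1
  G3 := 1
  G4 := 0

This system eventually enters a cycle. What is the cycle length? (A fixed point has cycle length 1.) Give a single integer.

Answer: 1

Derivation:
Step 0: 01101
Step 1: G0=(0+1>=2)=0 G1=(0+0>=1)=0 G2=G1=1 G3=1(const) G4=0(const) -> 00110
Step 2: G0=(0+0>=2)=0 G1=(1+0>=1)=1 G2=G1=0 G3=1(const) G4=0(const) -> 01010
Step 3: G0=(0+0>=2)=0 G1=(1+0>=1)=1 G2=G1=1 G3=1(const) G4=0(const) -> 01110
Step 4: G0=(0+0>=2)=0 G1=(1+0>=1)=1 G2=G1=1 G3=1(const) G4=0(const) -> 01110
State from step 4 equals state from step 3 -> cycle length 1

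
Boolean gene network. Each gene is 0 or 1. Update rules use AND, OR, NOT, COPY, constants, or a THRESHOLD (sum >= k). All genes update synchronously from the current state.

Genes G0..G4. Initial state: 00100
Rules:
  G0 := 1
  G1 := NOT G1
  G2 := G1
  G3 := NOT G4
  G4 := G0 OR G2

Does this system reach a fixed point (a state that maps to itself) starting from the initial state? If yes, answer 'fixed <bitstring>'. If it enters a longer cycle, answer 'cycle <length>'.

Answer: cycle 2

Derivation:
Step 0: 00100
Step 1: G0=1(const) G1=NOT G1=NOT 0=1 G2=G1=0 G3=NOT G4=NOT 0=1 G4=G0|G2=0|1=1 -> 11011
Step 2: G0=1(const) G1=NOT G1=NOT 1=0 G2=G1=1 G3=NOT G4=NOT 1=0 G4=G0|G2=1|0=1 -> 10101
Step 3: G0=1(const) G1=NOT G1=NOT 0=1 G2=G1=0 G3=NOT G4=NOT 1=0 G4=G0|G2=1|1=1 -> 11001
Step 4: G0=1(const) G1=NOT G1=NOT 1=0 G2=G1=1 G3=NOT G4=NOT 1=0 G4=G0|G2=1|0=1 -> 10101
Cycle of length 2 starting at step 2 -> no fixed point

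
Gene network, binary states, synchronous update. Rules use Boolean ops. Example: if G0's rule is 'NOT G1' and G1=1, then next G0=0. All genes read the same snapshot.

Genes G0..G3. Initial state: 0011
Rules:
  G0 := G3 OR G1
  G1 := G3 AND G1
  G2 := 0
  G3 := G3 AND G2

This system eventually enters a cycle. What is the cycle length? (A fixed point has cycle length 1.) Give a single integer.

Step 0: 0011
Step 1: G0=G3|G1=1|0=1 G1=G3&G1=1&0=0 G2=0(const) G3=G3&G2=1&1=1 -> 1001
Step 2: G0=G3|G1=1|0=1 G1=G3&G1=1&0=0 G2=0(const) G3=G3&G2=1&0=0 -> 1000
Step 3: G0=G3|G1=0|0=0 G1=G3&G1=0&0=0 G2=0(const) G3=G3&G2=0&0=0 -> 0000
Step 4: G0=G3|G1=0|0=0 G1=G3&G1=0&0=0 G2=0(const) G3=G3&G2=0&0=0 -> 0000
State from step 4 equals state from step 3 -> cycle length 1

Answer: 1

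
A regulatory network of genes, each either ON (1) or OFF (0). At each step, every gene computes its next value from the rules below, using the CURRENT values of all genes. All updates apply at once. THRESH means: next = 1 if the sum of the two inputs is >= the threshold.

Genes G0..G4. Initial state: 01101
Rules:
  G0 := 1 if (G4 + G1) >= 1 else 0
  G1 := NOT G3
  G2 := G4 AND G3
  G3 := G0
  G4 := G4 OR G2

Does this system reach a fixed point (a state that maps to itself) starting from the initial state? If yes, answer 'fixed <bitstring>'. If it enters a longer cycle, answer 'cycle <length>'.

Step 0: 01101
Step 1: G0=(1+1>=1)=1 G1=NOT G3=NOT 0=1 G2=G4&G3=1&0=0 G3=G0=0 G4=G4|G2=1|1=1 -> 11001
Step 2: G0=(1+1>=1)=1 G1=NOT G3=NOT 0=1 G2=G4&G3=1&0=0 G3=G0=1 G4=G4|G2=1|0=1 -> 11011
Step 3: G0=(1+1>=1)=1 G1=NOT G3=NOT 1=0 G2=G4&G3=1&1=1 G3=G0=1 G4=G4|G2=1|0=1 -> 10111
Step 4: G0=(1+0>=1)=1 G1=NOT G3=NOT 1=0 G2=G4&G3=1&1=1 G3=G0=1 G4=G4|G2=1|1=1 -> 10111
Fixed point reached at step 3: 10111

Answer: fixed 10111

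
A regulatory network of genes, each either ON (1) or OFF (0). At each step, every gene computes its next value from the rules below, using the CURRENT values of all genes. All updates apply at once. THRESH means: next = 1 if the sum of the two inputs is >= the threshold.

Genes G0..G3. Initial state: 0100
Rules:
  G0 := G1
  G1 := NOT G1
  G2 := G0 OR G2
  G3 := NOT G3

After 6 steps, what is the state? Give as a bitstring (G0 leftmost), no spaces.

Step 1: G0=G1=1 G1=NOT G1=NOT 1=0 G2=G0|G2=0|0=0 G3=NOT G3=NOT 0=1 -> 1001
Step 2: G0=G1=0 G1=NOT G1=NOT 0=1 G2=G0|G2=1|0=1 G3=NOT G3=NOT 1=0 -> 0110
Step 3: G0=G1=1 G1=NOT G1=NOT 1=0 G2=G0|G2=0|1=1 G3=NOT G3=NOT 0=1 -> 1011
Step 4: G0=G1=0 G1=NOT G1=NOT 0=1 G2=G0|G2=1|1=1 G3=NOT G3=NOT 1=0 -> 0110
Step 5: G0=G1=1 G1=NOT G1=NOT 1=0 G2=G0|G2=0|1=1 G3=NOT G3=NOT 0=1 -> 1011
Step 6: G0=G1=0 G1=NOT G1=NOT 0=1 G2=G0|G2=1|1=1 G3=NOT G3=NOT 1=0 -> 0110

0110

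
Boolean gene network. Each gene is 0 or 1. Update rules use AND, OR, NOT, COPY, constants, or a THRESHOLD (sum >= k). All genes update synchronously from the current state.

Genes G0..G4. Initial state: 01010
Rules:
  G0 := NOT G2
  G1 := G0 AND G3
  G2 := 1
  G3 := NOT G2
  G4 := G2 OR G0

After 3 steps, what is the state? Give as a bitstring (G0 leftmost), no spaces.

Step 1: G0=NOT G2=NOT 0=1 G1=G0&G3=0&1=0 G2=1(const) G3=NOT G2=NOT 0=1 G4=G2|G0=0|0=0 -> 10110
Step 2: G0=NOT G2=NOT 1=0 G1=G0&G3=1&1=1 G2=1(const) G3=NOT G2=NOT 1=0 G4=G2|G0=1|1=1 -> 01101
Step 3: G0=NOT G2=NOT 1=0 G1=G0&G3=0&0=0 G2=1(const) G3=NOT G2=NOT 1=0 G4=G2|G0=1|0=1 -> 00101

00101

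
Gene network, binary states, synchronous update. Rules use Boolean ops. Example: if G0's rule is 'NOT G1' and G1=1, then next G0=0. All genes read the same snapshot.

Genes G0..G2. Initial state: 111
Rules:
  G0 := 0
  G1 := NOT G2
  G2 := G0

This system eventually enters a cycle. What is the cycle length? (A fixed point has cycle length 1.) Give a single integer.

Step 0: 111
Step 1: G0=0(const) G1=NOT G2=NOT 1=0 G2=G0=1 -> 001
Step 2: G0=0(const) G1=NOT G2=NOT 1=0 G2=G0=0 -> 000
Step 3: G0=0(const) G1=NOT G2=NOT 0=1 G2=G0=0 -> 010
Step 4: G0=0(const) G1=NOT G2=NOT 0=1 G2=G0=0 -> 010
State from step 4 equals state from step 3 -> cycle length 1

Answer: 1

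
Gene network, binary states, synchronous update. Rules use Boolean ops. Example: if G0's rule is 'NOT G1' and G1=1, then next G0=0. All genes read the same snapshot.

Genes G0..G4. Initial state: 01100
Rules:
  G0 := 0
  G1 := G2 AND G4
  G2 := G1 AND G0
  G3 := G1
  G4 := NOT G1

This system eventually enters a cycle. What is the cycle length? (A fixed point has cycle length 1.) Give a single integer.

Step 0: 01100
Step 1: G0=0(const) G1=G2&G4=1&0=0 G2=G1&G0=1&0=0 G3=G1=1 G4=NOT G1=NOT 1=0 -> 00010
Step 2: G0=0(const) G1=G2&G4=0&0=0 G2=G1&G0=0&0=0 G3=G1=0 G4=NOT G1=NOT 0=1 -> 00001
Step 3: G0=0(const) G1=G2&G4=0&1=0 G2=G1&G0=0&0=0 G3=G1=0 G4=NOT G1=NOT 0=1 -> 00001
State from step 3 equals state from step 2 -> cycle length 1

Answer: 1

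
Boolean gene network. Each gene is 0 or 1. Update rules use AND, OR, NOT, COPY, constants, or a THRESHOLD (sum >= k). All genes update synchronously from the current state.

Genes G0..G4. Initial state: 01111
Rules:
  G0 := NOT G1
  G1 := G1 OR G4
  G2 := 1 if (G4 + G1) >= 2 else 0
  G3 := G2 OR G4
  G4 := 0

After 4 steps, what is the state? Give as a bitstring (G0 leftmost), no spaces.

Step 1: G0=NOT G1=NOT 1=0 G1=G1|G4=1|1=1 G2=(1+1>=2)=1 G3=G2|G4=1|1=1 G4=0(const) -> 01110
Step 2: G0=NOT G1=NOT 1=0 G1=G1|G4=1|0=1 G2=(0+1>=2)=0 G3=G2|G4=1|0=1 G4=0(const) -> 01010
Step 3: G0=NOT G1=NOT 1=0 G1=G1|G4=1|0=1 G2=(0+1>=2)=0 G3=G2|G4=0|0=0 G4=0(const) -> 01000
Step 4: G0=NOT G1=NOT 1=0 G1=G1|G4=1|0=1 G2=(0+1>=2)=0 G3=G2|G4=0|0=0 G4=0(const) -> 01000

01000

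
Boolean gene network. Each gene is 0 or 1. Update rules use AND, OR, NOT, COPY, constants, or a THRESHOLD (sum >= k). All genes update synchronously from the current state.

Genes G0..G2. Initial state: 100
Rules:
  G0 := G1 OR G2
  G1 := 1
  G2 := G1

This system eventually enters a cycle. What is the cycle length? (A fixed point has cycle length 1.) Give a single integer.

Step 0: 100
Step 1: G0=G1|G2=0|0=0 G1=1(const) G2=G1=0 -> 010
Step 2: G0=G1|G2=1|0=1 G1=1(const) G2=G1=1 -> 111
Step 3: G0=G1|G2=1|1=1 G1=1(const) G2=G1=1 -> 111
State from step 3 equals state from step 2 -> cycle length 1

Answer: 1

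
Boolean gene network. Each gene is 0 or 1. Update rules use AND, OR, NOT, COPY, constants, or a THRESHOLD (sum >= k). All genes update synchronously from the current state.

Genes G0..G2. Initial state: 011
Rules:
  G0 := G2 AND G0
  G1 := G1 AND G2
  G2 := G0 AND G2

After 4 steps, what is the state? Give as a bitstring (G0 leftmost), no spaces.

Step 1: G0=G2&G0=1&0=0 G1=G1&G2=1&1=1 G2=G0&G2=0&1=0 -> 010
Step 2: G0=G2&G0=0&0=0 G1=G1&G2=1&0=0 G2=G0&G2=0&0=0 -> 000
Step 3: G0=G2&G0=0&0=0 G1=G1&G2=0&0=0 G2=G0&G2=0&0=0 -> 000
Step 4: G0=G2&G0=0&0=0 G1=G1&G2=0&0=0 G2=G0&G2=0&0=0 -> 000

000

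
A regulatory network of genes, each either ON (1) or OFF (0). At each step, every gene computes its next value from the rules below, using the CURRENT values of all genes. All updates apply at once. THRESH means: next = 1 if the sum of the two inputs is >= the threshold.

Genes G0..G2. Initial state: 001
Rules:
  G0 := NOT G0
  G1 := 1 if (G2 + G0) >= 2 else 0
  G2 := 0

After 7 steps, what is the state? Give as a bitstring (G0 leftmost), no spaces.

Step 1: G0=NOT G0=NOT 0=1 G1=(1+0>=2)=0 G2=0(const) -> 100
Step 2: G0=NOT G0=NOT 1=0 G1=(0+1>=2)=0 G2=0(const) -> 000
Step 3: G0=NOT G0=NOT 0=1 G1=(0+0>=2)=0 G2=0(const) -> 100
Step 4: G0=NOT G0=NOT 1=0 G1=(0+1>=2)=0 G2=0(const) -> 000
Step 5: G0=NOT G0=NOT 0=1 G1=(0+0>=2)=0 G2=0(const) -> 100
Step 6: G0=NOT G0=NOT 1=0 G1=(0+1>=2)=0 G2=0(const) -> 000
Step 7: G0=NOT G0=NOT 0=1 G1=(0+0>=2)=0 G2=0(const) -> 100

100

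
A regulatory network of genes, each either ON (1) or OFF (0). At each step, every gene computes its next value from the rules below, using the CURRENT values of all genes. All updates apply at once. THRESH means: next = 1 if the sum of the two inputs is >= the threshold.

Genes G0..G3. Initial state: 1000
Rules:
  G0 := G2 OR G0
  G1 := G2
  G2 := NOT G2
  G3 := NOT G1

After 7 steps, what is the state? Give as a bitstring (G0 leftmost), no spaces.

Step 1: G0=G2|G0=0|1=1 G1=G2=0 G2=NOT G2=NOT 0=1 G3=NOT G1=NOT 0=1 -> 1011
Step 2: G0=G2|G0=1|1=1 G1=G2=1 G2=NOT G2=NOT 1=0 G3=NOT G1=NOT 0=1 -> 1101
Step 3: G0=G2|G0=0|1=1 G1=G2=0 G2=NOT G2=NOT 0=1 G3=NOT G1=NOT 1=0 -> 1010
Step 4: G0=G2|G0=1|1=1 G1=G2=1 G2=NOT G2=NOT 1=0 G3=NOT G1=NOT 0=1 -> 1101
Step 5: G0=G2|G0=0|1=1 G1=G2=0 G2=NOT G2=NOT 0=1 G3=NOT G1=NOT 1=0 -> 1010
Step 6: G0=G2|G0=1|1=1 G1=G2=1 G2=NOT G2=NOT 1=0 G3=NOT G1=NOT 0=1 -> 1101
Step 7: G0=G2|G0=0|1=1 G1=G2=0 G2=NOT G2=NOT 0=1 G3=NOT G1=NOT 1=0 -> 1010

1010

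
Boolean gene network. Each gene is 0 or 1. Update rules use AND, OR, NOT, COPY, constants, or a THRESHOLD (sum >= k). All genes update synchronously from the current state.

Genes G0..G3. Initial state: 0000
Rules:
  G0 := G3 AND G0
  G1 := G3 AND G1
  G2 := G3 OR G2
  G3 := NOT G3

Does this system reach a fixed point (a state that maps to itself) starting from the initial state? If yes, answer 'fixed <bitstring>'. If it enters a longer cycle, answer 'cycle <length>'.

Step 0: 0000
Step 1: G0=G3&G0=0&0=0 G1=G3&G1=0&0=0 G2=G3|G2=0|0=0 G3=NOT G3=NOT 0=1 -> 0001
Step 2: G0=G3&G0=1&0=0 G1=G3&G1=1&0=0 G2=G3|G2=1|0=1 G3=NOT G3=NOT 1=0 -> 0010
Step 3: G0=G3&G0=0&0=0 G1=G3&G1=0&0=0 G2=G3|G2=0|1=1 G3=NOT G3=NOT 0=1 -> 0011
Step 4: G0=G3&G0=1&0=0 G1=G3&G1=1&0=0 G2=G3|G2=1|1=1 G3=NOT G3=NOT 1=0 -> 0010
Cycle of length 2 starting at step 2 -> no fixed point

Answer: cycle 2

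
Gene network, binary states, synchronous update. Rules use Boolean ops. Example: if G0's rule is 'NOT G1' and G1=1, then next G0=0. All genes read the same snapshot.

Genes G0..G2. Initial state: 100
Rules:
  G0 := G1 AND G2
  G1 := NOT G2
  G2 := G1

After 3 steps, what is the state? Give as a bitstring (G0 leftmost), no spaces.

Step 1: G0=G1&G2=0&0=0 G1=NOT G2=NOT 0=1 G2=G1=0 -> 010
Step 2: G0=G1&G2=1&0=0 G1=NOT G2=NOT 0=1 G2=G1=1 -> 011
Step 3: G0=G1&G2=1&1=1 G1=NOT G2=NOT 1=0 G2=G1=1 -> 101

101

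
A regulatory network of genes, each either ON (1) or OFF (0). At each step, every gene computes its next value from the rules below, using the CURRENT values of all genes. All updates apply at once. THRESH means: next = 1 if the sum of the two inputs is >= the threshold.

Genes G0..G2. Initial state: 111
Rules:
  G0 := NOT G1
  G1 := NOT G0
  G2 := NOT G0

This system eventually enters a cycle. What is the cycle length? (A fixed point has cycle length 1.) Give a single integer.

Step 0: 111
Step 1: G0=NOT G1=NOT 1=0 G1=NOT G0=NOT 1=0 G2=NOT G0=NOT 1=0 -> 000
Step 2: G0=NOT G1=NOT 0=1 G1=NOT G0=NOT 0=1 G2=NOT G0=NOT 0=1 -> 111
State from step 2 equals state from step 0 -> cycle length 2

Answer: 2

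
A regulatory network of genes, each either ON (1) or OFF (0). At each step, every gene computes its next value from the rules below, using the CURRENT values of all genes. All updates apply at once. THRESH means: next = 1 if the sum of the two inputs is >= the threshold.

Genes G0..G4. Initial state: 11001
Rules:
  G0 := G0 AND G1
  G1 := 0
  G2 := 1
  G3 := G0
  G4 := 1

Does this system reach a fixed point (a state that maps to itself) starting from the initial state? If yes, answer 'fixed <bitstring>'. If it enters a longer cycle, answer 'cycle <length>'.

Step 0: 11001
Step 1: G0=G0&G1=1&1=1 G1=0(const) G2=1(const) G3=G0=1 G4=1(const) -> 10111
Step 2: G0=G0&G1=1&0=0 G1=0(const) G2=1(const) G3=G0=1 G4=1(const) -> 00111
Step 3: G0=G0&G1=0&0=0 G1=0(const) G2=1(const) G3=G0=0 G4=1(const) -> 00101
Step 4: G0=G0&G1=0&0=0 G1=0(const) G2=1(const) G3=G0=0 G4=1(const) -> 00101
Fixed point reached at step 3: 00101

Answer: fixed 00101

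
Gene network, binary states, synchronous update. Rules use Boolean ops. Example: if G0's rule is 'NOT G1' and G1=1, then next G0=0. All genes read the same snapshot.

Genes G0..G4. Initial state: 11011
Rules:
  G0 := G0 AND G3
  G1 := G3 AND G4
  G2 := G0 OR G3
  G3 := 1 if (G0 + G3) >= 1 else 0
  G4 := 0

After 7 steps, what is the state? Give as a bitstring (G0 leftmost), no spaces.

Step 1: G0=G0&G3=1&1=1 G1=G3&G4=1&1=1 G2=G0|G3=1|1=1 G3=(1+1>=1)=1 G4=0(const) -> 11110
Step 2: G0=G0&G3=1&1=1 G1=G3&G4=1&0=0 G2=G0|G3=1|1=1 G3=(1+1>=1)=1 G4=0(const) -> 10110
Step 3: G0=G0&G3=1&1=1 G1=G3&G4=1&0=0 G2=G0|G3=1|1=1 G3=(1+1>=1)=1 G4=0(const) -> 10110
Step 4: G0=G0&G3=1&1=1 G1=G3&G4=1&0=0 G2=G0|G3=1|1=1 G3=(1+1>=1)=1 G4=0(const) -> 10110
Step 5: G0=G0&G3=1&1=1 G1=G3&G4=1&0=0 G2=G0|G3=1|1=1 G3=(1+1>=1)=1 G4=0(const) -> 10110
Step 6: G0=G0&G3=1&1=1 G1=G3&G4=1&0=0 G2=G0|G3=1|1=1 G3=(1+1>=1)=1 G4=0(const) -> 10110
Step 7: G0=G0&G3=1&1=1 G1=G3&G4=1&0=0 G2=G0|G3=1|1=1 G3=(1+1>=1)=1 G4=0(const) -> 10110

10110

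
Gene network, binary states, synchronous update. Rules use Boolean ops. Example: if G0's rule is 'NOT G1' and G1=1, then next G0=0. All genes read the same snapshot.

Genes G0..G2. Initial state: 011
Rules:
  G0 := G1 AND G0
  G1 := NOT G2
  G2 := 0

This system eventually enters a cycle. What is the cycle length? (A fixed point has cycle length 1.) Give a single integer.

Answer: 1

Derivation:
Step 0: 011
Step 1: G0=G1&G0=1&0=0 G1=NOT G2=NOT 1=0 G2=0(const) -> 000
Step 2: G0=G1&G0=0&0=0 G1=NOT G2=NOT 0=1 G2=0(const) -> 010
Step 3: G0=G1&G0=1&0=0 G1=NOT G2=NOT 0=1 G2=0(const) -> 010
State from step 3 equals state from step 2 -> cycle length 1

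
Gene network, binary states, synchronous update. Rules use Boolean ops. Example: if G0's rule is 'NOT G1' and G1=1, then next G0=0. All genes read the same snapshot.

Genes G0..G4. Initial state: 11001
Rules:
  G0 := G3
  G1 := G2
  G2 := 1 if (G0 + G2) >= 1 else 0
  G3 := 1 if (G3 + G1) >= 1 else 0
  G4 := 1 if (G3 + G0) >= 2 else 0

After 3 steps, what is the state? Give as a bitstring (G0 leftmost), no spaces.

Step 1: G0=G3=0 G1=G2=0 G2=(1+0>=1)=1 G3=(0+1>=1)=1 G4=(0+1>=2)=0 -> 00110
Step 2: G0=G3=1 G1=G2=1 G2=(0+1>=1)=1 G3=(1+0>=1)=1 G4=(1+0>=2)=0 -> 11110
Step 3: G0=G3=1 G1=G2=1 G2=(1+1>=1)=1 G3=(1+1>=1)=1 G4=(1+1>=2)=1 -> 11111

11111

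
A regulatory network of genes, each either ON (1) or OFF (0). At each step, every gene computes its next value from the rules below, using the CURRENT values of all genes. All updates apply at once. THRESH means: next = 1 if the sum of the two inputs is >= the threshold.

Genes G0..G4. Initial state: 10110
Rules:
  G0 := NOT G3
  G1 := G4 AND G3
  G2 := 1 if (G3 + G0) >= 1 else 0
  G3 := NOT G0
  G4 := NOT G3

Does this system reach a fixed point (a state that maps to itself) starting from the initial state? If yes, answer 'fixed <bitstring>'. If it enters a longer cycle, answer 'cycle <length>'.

Answer: cycle 2

Derivation:
Step 0: 10110
Step 1: G0=NOT G3=NOT 1=0 G1=G4&G3=0&1=0 G2=(1+1>=1)=1 G3=NOT G0=NOT 1=0 G4=NOT G3=NOT 1=0 -> 00100
Step 2: G0=NOT G3=NOT 0=1 G1=G4&G3=0&0=0 G2=(0+0>=1)=0 G3=NOT G0=NOT 0=1 G4=NOT G3=NOT 0=1 -> 10011
Step 3: G0=NOT G3=NOT 1=0 G1=G4&G3=1&1=1 G2=(1+1>=1)=1 G3=NOT G0=NOT 1=0 G4=NOT G3=NOT 1=0 -> 01100
Step 4: G0=NOT G3=NOT 0=1 G1=G4&G3=0&0=0 G2=(0+0>=1)=0 G3=NOT G0=NOT 0=1 G4=NOT G3=NOT 0=1 -> 10011
Cycle of length 2 starting at step 2 -> no fixed point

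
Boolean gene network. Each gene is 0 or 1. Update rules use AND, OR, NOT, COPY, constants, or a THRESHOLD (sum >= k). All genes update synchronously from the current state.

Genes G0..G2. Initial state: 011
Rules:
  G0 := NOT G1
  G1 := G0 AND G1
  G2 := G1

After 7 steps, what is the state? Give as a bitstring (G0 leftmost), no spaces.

Step 1: G0=NOT G1=NOT 1=0 G1=G0&G1=0&1=0 G2=G1=1 -> 001
Step 2: G0=NOT G1=NOT 0=1 G1=G0&G1=0&0=0 G2=G1=0 -> 100
Step 3: G0=NOT G1=NOT 0=1 G1=G0&G1=1&0=0 G2=G1=0 -> 100
Step 4: G0=NOT G1=NOT 0=1 G1=G0&G1=1&0=0 G2=G1=0 -> 100
Step 5: G0=NOT G1=NOT 0=1 G1=G0&G1=1&0=0 G2=G1=0 -> 100
Step 6: G0=NOT G1=NOT 0=1 G1=G0&G1=1&0=0 G2=G1=0 -> 100
Step 7: G0=NOT G1=NOT 0=1 G1=G0&G1=1&0=0 G2=G1=0 -> 100

100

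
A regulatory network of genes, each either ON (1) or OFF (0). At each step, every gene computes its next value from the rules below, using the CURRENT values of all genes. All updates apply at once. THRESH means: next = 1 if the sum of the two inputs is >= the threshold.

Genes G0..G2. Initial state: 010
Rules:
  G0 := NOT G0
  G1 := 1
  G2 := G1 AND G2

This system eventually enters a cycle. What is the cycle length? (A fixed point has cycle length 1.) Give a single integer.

Answer: 2

Derivation:
Step 0: 010
Step 1: G0=NOT G0=NOT 0=1 G1=1(const) G2=G1&G2=1&0=0 -> 110
Step 2: G0=NOT G0=NOT 1=0 G1=1(const) G2=G1&G2=1&0=0 -> 010
State from step 2 equals state from step 0 -> cycle length 2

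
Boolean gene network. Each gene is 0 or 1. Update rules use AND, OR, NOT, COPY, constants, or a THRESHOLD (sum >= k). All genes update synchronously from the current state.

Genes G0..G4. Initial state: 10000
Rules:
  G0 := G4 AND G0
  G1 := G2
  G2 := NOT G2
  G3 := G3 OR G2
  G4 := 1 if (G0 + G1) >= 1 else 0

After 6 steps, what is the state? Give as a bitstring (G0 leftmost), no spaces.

Step 1: G0=G4&G0=0&1=0 G1=G2=0 G2=NOT G2=NOT 0=1 G3=G3|G2=0|0=0 G4=(1+0>=1)=1 -> 00101
Step 2: G0=G4&G0=1&0=0 G1=G2=1 G2=NOT G2=NOT 1=0 G3=G3|G2=0|1=1 G4=(0+0>=1)=0 -> 01010
Step 3: G0=G4&G0=0&0=0 G1=G2=0 G2=NOT G2=NOT 0=1 G3=G3|G2=1|0=1 G4=(0+1>=1)=1 -> 00111
Step 4: G0=G4&G0=1&0=0 G1=G2=1 G2=NOT G2=NOT 1=0 G3=G3|G2=1|1=1 G4=(0+0>=1)=0 -> 01010
Step 5: G0=G4&G0=0&0=0 G1=G2=0 G2=NOT G2=NOT 0=1 G3=G3|G2=1|0=1 G4=(0+1>=1)=1 -> 00111
Step 6: G0=G4&G0=1&0=0 G1=G2=1 G2=NOT G2=NOT 1=0 G3=G3|G2=1|1=1 G4=(0+0>=1)=0 -> 01010

01010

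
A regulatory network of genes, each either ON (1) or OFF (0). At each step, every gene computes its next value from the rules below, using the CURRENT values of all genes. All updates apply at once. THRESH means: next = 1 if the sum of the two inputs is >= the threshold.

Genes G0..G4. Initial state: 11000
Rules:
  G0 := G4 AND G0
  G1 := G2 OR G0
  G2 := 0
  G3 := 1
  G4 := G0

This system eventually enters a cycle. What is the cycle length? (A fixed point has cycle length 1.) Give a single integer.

Answer: 1

Derivation:
Step 0: 11000
Step 1: G0=G4&G0=0&1=0 G1=G2|G0=0|1=1 G2=0(const) G3=1(const) G4=G0=1 -> 01011
Step 2: G0=G4&G0=1&0=0 G1=G2|G0=0|0=0 G2=0(const) G3=1(const) G4=G0=0 -> 00010
Step 3: G0=G4&G0=0&0=0 G1=G2|G0=0|0=0 G2=0(const) G3=1(const) G4=G0=0 -> 00010
State from step 3 equals state from step 2 -> cycle length 1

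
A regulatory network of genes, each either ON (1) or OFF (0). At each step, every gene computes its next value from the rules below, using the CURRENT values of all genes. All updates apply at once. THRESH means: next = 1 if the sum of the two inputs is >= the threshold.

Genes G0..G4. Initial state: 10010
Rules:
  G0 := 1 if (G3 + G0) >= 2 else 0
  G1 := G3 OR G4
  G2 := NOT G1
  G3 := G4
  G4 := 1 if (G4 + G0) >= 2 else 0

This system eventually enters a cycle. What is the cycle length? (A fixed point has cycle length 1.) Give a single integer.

Step 0: 10010
Step 1: G0=(1+1>=2)=1 G1=G3|G4=1|0=1 G2=NOT G1=NOT 0=1 G3=G4=0 G4=(0+1>=2)=0 -> 11100
Step 2: G0=(0+1>=2)=0 G1=G3|G4=0|0=0 G2=NOT G1=NOT 1=0 G3=G4=0 G4=(0+1>=2)=0 -> 00000
Step 3: G0=(0+0>=2)=0 G1=G3|G4=0|0=0 G2=NOT G1=NOT 0=1 G3=G4=0 G4=(0+0>=2)=0 -> 00100
Step 4: G0=(0+0>=2)=0 G1=G3|G4=0|0=0 G2=NOT G1=NOT 0=1 G3=G4=0 G4=(0+0>=2)=0 -> 00100
State from step 4 equals state from step 3 -> cycle length 1

Answer: 1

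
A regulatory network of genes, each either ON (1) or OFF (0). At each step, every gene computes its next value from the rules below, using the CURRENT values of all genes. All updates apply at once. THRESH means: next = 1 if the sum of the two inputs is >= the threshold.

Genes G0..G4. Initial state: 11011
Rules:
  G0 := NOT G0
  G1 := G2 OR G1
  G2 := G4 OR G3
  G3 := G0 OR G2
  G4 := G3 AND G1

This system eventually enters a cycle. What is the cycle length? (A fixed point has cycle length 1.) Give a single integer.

Answer: 2

Derivation:
Step 0: 11011
Step 1: G0=NOT G0=NOT 1=0 G1=G2|G1=0|1=1 G2=G4|G3=1|1=1 G3=G0|G2=1|0=1 G4=G3&G1=1&1=1 -> 01111
Step 2: G0=NOT G0=NOT 0=1 G1=G2|G1=1|1=1 G2=G4|G3=1|1=1 G3=G0|G2=0|1=1 G4=G3&G1=1&1=1 -> 11111
Step 3: G0=NOT G0=NOT 1=0 G1=G2|G1=1|1=1 G2=G4|G3=1|1=1 G3=G0|G2=1|1=1 G4=G3&G1=1&1=1 -> 01111
State from step 3 equals state from step 1 -> cycle length 2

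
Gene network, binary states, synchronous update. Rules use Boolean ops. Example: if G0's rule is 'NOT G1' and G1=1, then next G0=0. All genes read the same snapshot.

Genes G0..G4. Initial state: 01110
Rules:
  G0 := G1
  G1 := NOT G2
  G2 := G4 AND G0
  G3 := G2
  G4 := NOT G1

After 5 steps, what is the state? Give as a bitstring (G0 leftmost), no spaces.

Step 1: G0=G1=1 G1=NOT G2=NOT 1=0 G2=G4&G0=0&0=0 G3=G2=1 G4=NOT G1=NOT 1=0 -> 10010
Step 2: G0=G1=0 G1=NOT G2=NOT 0=1 G2=G4&G0=0&1=0 G3=G2=0 G4=NOT G1=NOT 0=1 -> 01001
Step 3: G0=G1=1 G1=NOT G2=NOT 0=1 G2=G4&G0=1&0=0 G3=G2=0 G4=NOT G1=NOT 1=0 -> 11000
Step 4: G0=G1=1 G1=NOT G2=NOT 0=1 G2=G4&G0=0&1=0 G3=G2=0 G4=NOT G1=NOT 1=0 -> 11000
Step 5: G0=G1=1 G1=NOT G2=NOT 0=1 G2=G4&G0=0&1=0 G3=G2=0 G4=NOT G1=NOT 1=0 -> 11000

11000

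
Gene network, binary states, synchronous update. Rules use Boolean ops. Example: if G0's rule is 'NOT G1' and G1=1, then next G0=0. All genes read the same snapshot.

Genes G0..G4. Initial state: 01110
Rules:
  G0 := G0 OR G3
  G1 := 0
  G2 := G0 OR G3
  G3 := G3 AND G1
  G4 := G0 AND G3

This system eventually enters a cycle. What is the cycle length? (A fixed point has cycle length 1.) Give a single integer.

Step 0: 01110
Step 1: G0=G0|G3=0|1=1 G1=0(const) G2=G0|G3=0|1=1 G3=G3&G1=1&1=1 G4=G0&G3=0&1=0 -> 10110
Step 2: G0=G0|G3=1|1=1 G1=0(const) G2=G0|G3=1|1=1 G3=G3&G1=1&0=0 G4=G0&G3=1&1=1 -> 10101
Step 3: G0=G0|G3=1|0=1 G1=0(const) G2=G0|G3=1|0=1 G3=G3&G1=0&0=0 G4=G0&G3=1&0=0 -> 10100
Step 4: G0=G0|G3=1|0=1 G1=0(const) G2=G0|G3=1|0=1 G3=G3&G1=0&0=0 G4=G0&G3=1&0=0 -> 10100
State from step 4 equals state from step 3 -> cycle length 1

Answer: 1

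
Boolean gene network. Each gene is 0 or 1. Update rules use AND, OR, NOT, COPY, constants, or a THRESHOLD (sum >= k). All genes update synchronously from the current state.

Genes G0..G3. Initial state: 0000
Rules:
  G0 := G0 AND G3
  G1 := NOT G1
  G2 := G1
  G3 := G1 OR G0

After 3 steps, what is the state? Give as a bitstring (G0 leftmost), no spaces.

Step 1: G0=G0&G3=0&0=0 G1=NOT G1=NOT 0=1 G2=G1=0 G3=G1|G0=0|0=0 -> 0100
Step 2: G0=G0&G3=0&0=0 G1=NOT G1=NOT 1=0 G2=G1=1 G3=G1|G0=1|0=1 -> 0011
Step 3: G0=G0&G3=0&1=0 G1=NOT G1=NOT 0=1 G2=G1=0 G3=G1|G0=0|0=0 -> 0100

0100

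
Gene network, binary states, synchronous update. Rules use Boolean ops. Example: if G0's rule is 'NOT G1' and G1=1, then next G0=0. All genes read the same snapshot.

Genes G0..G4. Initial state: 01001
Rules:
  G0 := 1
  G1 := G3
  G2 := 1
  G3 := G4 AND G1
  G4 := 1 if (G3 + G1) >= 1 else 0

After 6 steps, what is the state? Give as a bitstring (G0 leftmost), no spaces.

Step 1: G0=1(const) G1=G3=0 G2=1(const) G3=G4&G1=1&1=1 G4=(0+1>=1)=1 -> 10111
Step 2: G0=1(const) G1=G3=1 G2=1(const) G3=G4&G1=1&0=0 G4=(1+0>=1)=1 -> 11101
Step 3: G0=1(const) G1=G3=0 G2=1(const) G3=G4&G1=1&1=1 G4=(0+1>=1)=1 -> 10111
Step 4: G0=1(const) G1=G3=1 G2=1(const) G3=G4&G1=1&0=0 G4=(1+0>=1)=1 -> 11101
Step 5: G0=1(const) G1=G3=0 G2=1(const) G3=G4&G1=1&1=1 G4=(0+1>=1)=1 -> 10111
Step 6: G0=1(const) G1=G3=1 G2=1(const) G3=G4&G1=1&0=0 G4=(1+0>=1)=1 -> 11101

11101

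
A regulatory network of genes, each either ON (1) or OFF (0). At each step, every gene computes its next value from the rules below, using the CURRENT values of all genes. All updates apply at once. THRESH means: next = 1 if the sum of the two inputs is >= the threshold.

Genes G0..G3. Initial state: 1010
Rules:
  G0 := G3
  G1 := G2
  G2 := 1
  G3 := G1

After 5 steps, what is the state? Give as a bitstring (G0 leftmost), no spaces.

Step 1: G0=G3=0 G1=G2=1 G2=1(const) G3=G1=0 -> 0110
Step 2: G0=G3=0 G1=G2=1 G2=1(const) G3=G1=1 -> 0111
Step 3: G0=G3=1 G1=G2=1 G2=1(const) G3=G1=1 -> 1111
Step 4: G0=G3=1 G1=G2=1 G2=1(const) G3=G1=1 -> 1111
Step 5: G0=G3=1 G1=G2=1 G2=1(const) G3=G1=1 -> 1111

1111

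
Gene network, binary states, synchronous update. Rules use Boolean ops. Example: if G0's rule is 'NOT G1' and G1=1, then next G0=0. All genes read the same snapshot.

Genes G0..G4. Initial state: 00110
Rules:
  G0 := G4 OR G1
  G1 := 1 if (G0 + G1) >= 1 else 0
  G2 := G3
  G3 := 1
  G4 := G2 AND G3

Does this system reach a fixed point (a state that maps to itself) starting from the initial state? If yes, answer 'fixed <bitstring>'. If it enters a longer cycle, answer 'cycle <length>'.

Step 0: 00110
Step 1: G0=G4|G1=0|0=0 G1=(0+0>=1)=0 G2=G3=1 G3=1(const) G4=G2&G3=1&1=1 -> 00111
Step 2: G0=G4|G1=1|0=1 G1=(0+0>=1)=0 G2=G3=1 G3=1(const) G4=G2&G3=1&1=1 -> 10111
Step 3: G0=G4|G1=1|0=1 G1=(1+0>=1)=1 G2=G3=1 G3=1(const) G4=G2&G3=1&1=1 -> 11111
Step 4: G0=G4|G1=1|1=1 G1=(1+1>=1)=1 G2=G3=1 G3=1(const) G4=G2&G3=1&1=1 -> 11111
Fixed point reached at step 3: 11111

Answer: fixed 11111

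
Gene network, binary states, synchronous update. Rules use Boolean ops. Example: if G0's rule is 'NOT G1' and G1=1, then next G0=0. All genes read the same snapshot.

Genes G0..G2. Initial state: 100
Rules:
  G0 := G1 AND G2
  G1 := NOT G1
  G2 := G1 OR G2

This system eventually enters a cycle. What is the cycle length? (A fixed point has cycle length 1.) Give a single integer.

Answer: 2

Derivation:
Step 0: 100
Step 1: G0=G1&G2=0&0=0 G1=NOT G1=NOT 0=1 G2=G1|G2=0|0=0 -> 010
Step 2: G0=G1&G2=1&0=0 G1=NOT G1=NOT 1=0 G2=G1|G2=1|0=1 -> 001
Step 3: G0=G1&G2=0&1=0 G1=NOT G1=NOT 0=1 G2=G1|G2=0|1=1 -> 011
Step 4: G0=G1&G2=1&1=1 G1=NOT G1=NOT 1=0 G2=G1|G2=1|1=1 -> 101
Step 5: G0=G1&G2=0&1=0 G1=NOT G1=NOT 0=1 G2=G1|G2=0|1=1 -> 011
State from step 5 equals state from step 3 -> cycle length 2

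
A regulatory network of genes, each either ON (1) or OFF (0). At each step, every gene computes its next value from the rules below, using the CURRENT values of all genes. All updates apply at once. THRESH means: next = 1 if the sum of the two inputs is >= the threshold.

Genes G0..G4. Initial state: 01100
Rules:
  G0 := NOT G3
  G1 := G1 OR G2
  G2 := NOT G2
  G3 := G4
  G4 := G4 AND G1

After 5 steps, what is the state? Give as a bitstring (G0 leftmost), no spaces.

Step 1: G0=NOT G3=NOT 0=1 G1=G1|G2=1|1=1 G2=NOT G2=NOT 1=0 G3=G4=0 G4=G4&G1=0&1=0 -> 11000
Step 2: G0=NOT G3=NOT 0=1 G1=G1|G2=1|0=1 G2=NOT G2=NOT 0=1 G3=G4=0 G4=G4&G1=0&1=0 -> 11100
Step 3: G0=NOT G3=NOT 0=1 G1=G1|G2=1|1=1 G2=NOT G2=NOT 1=0 G3=G4=0 G4=G4&G1=0&1=0 -> 11000
Step 4: G0=NOT G3=NOT 0=1 G1=G1|G2=1|0=1 G2=NOT G2=NOT 0=1 G3=G4=0 G4=G4&G1=0&1=0 -> 11100
Step 5: G0=NOT G3=NOT 0=1 G1=G1|G2=1|1=1 G2=NOT G2=NOT 1=0 G3=G4=0 G4=G4&G1=0&1=0 -> 11000

11000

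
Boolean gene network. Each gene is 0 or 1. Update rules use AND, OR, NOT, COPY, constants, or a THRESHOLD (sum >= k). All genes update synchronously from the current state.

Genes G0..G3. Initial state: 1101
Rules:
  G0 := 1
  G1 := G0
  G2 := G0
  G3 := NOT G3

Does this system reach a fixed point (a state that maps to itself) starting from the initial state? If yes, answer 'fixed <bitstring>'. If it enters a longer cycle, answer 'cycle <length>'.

Step 0: 1101
Step 1: G0=1(const) G1=G0=1 G2=G0=1 G3=NOT G3=NOT 1=0 -> 1110
Step 2: G0=1(const) G1=G0=1 G2=G0=1 G3=NOT G3=NOT 0=1 -> 1111
Step 3: G0=1(const) G1=G0=1 G2=G0=1 G3=NOT G3=NOT 1=0 -> 1110
Cycle of length 2 starting at step 1 -> no fixed point

Answer: cycle 2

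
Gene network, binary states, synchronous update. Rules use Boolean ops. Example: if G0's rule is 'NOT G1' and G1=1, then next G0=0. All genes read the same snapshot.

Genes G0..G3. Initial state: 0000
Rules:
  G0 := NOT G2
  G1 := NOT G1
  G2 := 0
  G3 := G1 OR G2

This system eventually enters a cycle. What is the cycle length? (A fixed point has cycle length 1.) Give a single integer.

Step 0: 0000
Step 1: G0=NOT G2=NOT 0=1 G1=NOT G1=NOT 0=1 G2=0(const) G3=G1|G2=0|0=0 -> 1100
Step 2: G0=NOT G2=NOT 0=1 G1=NOT G1=NOT 1=0 G2=0(const) G3=G1|G2=1|0=1 -> 1001
Step 3: G0=NOT G2=NOT 0=1 G1=NOT G1=NOT 0=1 G2=0(const) G3=G1|G2=0|0=0 -> 1100
State from step 3 equals state from step 1 -> cycle length 2

Answer: 2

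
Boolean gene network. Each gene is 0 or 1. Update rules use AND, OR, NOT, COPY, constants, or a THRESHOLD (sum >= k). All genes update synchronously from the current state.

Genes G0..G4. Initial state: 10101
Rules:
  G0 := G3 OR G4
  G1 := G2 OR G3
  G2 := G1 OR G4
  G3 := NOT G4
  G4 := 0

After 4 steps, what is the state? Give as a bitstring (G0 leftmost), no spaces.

Step 1: G0=G3|G4=0|1=1 G1=G2|G3=1|0=1 G2=G1|G4=0|1=1 G3=NOT G4=NOT 1=0 G4=0(const) -> 11100
Step 2: G0=G3|G4=0|0=0 G1=G2|G3=1|0=1 G2=G1|G4=1|0=1 G3=NOT G4=NOT 0=1 G4=0(const) -> 01110
Step 3: G0=G3|G4=1|0=1 G1=G2|G3=1|1=1 G2=G1|G4=1|0=1 G3=NOT G4=NOT 0=1 G4=0(const) -> 11110
Step 4: G0=G3|G4=1|0=1 G1=G2|G3=1|1=1 G2=G1|G4=1|0=1 G3=NOT G4=NOT 0=1 G4=0(const) -> 11110

11110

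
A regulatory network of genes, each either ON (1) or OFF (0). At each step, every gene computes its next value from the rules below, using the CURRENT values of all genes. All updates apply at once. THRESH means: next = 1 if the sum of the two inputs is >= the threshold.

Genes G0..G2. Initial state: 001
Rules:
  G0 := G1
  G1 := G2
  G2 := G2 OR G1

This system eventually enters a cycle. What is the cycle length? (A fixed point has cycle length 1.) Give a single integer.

Step 0: 001
Step 1: G0=G1=0 G1=G2=1 G2=G2|G1=1|0=1 -> 011
Step 2: G0=G1=1 G1=G2=1 G2=G2|G1=1|1=1 -> 111
Step 3: G0=G1=1 G1=G2=1 G2=G2|G1=1|1=1 -> 111
State from step 3 equals state from step 2 -> cycle length 1

Answer: 1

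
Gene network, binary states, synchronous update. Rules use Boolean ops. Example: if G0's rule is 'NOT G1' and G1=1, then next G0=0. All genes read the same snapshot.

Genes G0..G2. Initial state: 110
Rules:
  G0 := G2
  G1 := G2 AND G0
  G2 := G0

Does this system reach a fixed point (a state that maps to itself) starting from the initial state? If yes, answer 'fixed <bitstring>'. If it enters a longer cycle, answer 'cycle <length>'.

Step 0: 110
Step 1: G0=G2=0 G1=G2&G0=0&1=0 G2=G0=1 -> 001
Step 2: G0=G2=1 G1=G2&G0=1&0=0 G2=G0=0 -> 100
Step 3: G0=G2=0 G1=G2&G0=0&1=0 G2=G0=1 -> 001
Cycle of length 2 starting at step 1 -> no fixed point

Answer: cycle 2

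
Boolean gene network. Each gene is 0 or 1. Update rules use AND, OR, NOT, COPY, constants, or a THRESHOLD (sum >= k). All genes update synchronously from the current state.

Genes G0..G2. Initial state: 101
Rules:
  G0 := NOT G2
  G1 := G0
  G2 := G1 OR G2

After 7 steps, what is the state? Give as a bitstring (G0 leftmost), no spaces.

Step 1: G0=NOT G2=NOT 1=0 G1=G0=1 G2=G1|G2=0|1=1 -> 011
Step 2: G0=NOT G2=NOT 1=0 G1=G0=0 G2=G1|G2=1|1=1 -> 001
Step 3: G0=NOT G2=NOT 1=0 G1=G0=0 G2=G1|G2=0|1=1 -> 001
Step 4: G0=NOT G2=NOT 1=0 G1=G0=0 G2=G1|G2=0|1=1 -> 001
Step 5: G0=NOT G2=NOT 1=0 G1=G0=0 G2=G1|G2=0|1=1 -> 001
Step 6: G0=NOT G2=NOT 1=0 G1=G0=0 G2=G1|G2=0|1=1 -> 001
Step 7: G0=NOT G2=NOT 1=0 G1=G0=0 G2=G1|G2=0|1=1 -> 001

001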